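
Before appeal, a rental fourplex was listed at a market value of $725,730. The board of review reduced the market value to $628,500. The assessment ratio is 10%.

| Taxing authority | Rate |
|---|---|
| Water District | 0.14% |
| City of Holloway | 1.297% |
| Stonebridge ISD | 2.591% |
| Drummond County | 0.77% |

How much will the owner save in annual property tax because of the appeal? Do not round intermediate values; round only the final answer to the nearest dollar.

$467

Old assessed value = $725,730 × 0.1 = $72,573
New assessed value = $628,500 × 0.1 = $62,850
Combined rate = 0.0014 + 0.01297 + 0.02591 + 0.0077 = 0.04798
Old tax = $72,573 × 0.04798 = $3,482.05254
New tax = $62,850 × 0.04798 = $3,015.543
Reduction = $3,482.05254 − $3,015.543 = $466.50954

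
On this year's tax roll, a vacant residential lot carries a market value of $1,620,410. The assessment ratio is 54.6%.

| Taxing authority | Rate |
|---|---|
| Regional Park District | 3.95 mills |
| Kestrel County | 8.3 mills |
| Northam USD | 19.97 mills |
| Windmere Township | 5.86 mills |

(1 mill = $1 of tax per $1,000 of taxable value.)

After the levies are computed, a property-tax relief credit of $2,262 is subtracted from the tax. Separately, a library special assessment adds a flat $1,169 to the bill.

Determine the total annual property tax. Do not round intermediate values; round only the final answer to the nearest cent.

Assessed value = $1,620,410 × 0.546 = $884,743.86
Regional Park District: $884,743.86 × 0.00395 = $3,494.738247
Kestrel County: $884,743.86 × 0.0083 = $7,343.374038
Northam USD: $884,743.86 × 0.01997 = $17,668.3348842
Windmere Township: $884,743.86 × 0.00586 = $5,184.5990196
Levies subtotal = $33,691.0461888
After credit = $33,691.0461888 − $2,262 = $31,429.0461888
Total = $31,429.0461888 + $1,169 = $32,598.0461888

$32,598.05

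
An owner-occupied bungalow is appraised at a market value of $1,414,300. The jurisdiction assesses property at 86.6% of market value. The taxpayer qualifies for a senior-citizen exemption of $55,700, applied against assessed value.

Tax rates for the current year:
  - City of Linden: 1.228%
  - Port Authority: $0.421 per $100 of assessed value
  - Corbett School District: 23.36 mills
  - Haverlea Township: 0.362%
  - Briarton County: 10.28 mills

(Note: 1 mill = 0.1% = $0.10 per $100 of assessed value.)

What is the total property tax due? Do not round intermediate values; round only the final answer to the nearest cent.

$62,838.25

Assessed value = $1,414,300 × 0.866 = $1,224,783.8
Taxable value = $1,224,783.8 − $55,700 = $1,169,083.8
City of Linden: $1,169,083.8 × 0.01228 = $14,356.349064
Port Authority: $1,169,083.8 × 0.00421 = $4,921.842798
Corbett School District: $1,169,083.8 × 0.02336 = $27,309.797568
Haverlea Township: $1,169,083.8 × 0.00362 = $4,232.083356
Briarton County: $1,169,083.8 × 0.01028 = $12,018.181464
Total = $62,838.25425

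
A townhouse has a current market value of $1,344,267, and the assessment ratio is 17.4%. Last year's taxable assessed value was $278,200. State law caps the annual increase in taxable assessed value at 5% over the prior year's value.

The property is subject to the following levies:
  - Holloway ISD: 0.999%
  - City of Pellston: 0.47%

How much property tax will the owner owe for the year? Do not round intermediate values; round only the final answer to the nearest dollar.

$3,436

Uncapped assessed value = $1,344,267 × 0.174 = $233,902.458
Cap limit = $278,200 × 1.05 = $292,110
Taxable assessed value = min($233,902.458, $292,110) = $233,902.458 (cap does not bind)
Holloway ISD: $233,902.458 × 0.00999 = $2,336.68555542
City of Pellston: $233,902.458 × 0.0047 = $1,099.3415526
Total = $3,436.02710802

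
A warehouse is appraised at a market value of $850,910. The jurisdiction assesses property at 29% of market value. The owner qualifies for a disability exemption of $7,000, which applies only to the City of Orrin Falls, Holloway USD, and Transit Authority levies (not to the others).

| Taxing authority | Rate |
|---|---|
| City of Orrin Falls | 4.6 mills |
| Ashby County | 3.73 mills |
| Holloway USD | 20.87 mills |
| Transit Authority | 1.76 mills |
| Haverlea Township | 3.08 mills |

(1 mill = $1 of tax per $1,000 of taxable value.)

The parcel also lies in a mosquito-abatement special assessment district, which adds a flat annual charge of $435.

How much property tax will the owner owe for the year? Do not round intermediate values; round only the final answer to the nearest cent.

Assessed value = $850,910 × 0.29 = $246,763.9
City of Orrin Falls: ($246,763.9 − $7,000) × 0.0046 = $239,763.9 × 0.0046 = $1,102.91394
Ashby County: $246,763.9 × 0.00373 = $920.429347
Holloway USD: ($246,763.9 − $7,000) × 0.02087 = $239,763.9 × 0.02087 = $5,003.872593
Transit Authority: ($246,763.9 − $7,000) × 0.00176 = $239,763.9 × 0.00176 = $421.984464
Haverlea Township: $246,763.9 × 0.00308 = $760.032812
Levies subtotal = $8,209.233156
Total = $8,209.233156 + $435 = $8,644.233156

$8,644.23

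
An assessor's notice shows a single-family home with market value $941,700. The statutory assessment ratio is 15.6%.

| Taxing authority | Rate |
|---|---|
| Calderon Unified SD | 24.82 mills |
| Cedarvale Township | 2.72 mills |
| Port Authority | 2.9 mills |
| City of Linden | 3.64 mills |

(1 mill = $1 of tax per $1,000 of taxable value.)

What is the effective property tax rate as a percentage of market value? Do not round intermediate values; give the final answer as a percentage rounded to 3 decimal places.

Assessed value = $941,700 × 0.156 = $146,905.2
Calderon Unified SD: $146,905.2 × 0.02482 = $3,646.187064
Cedarvale Township: $146,905.2 × 0.00272 = $399.582144
Port Authority: $146,905.2 × 0.0029 = $426.02508
City of Linden: $146,905.2 × 0.00364 = $534.734928
Total tax = $5,006.529216
Effective rate = $5,006.529216 ÷ $941,700 = 0.532% of market value

0.532%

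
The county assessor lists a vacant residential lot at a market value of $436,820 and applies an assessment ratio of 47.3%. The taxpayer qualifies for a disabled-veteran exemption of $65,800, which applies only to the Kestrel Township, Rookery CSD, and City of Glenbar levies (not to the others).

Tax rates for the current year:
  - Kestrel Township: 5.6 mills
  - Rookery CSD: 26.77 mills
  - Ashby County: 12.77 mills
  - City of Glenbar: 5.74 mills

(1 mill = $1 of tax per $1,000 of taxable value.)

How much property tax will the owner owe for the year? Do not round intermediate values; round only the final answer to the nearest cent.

$8,004.98

Assessed value = $436,820 × 0.473 = $206,615.86
Kestrel Township: ($206,615.86 − $65,800) × 0.0056 = $140,815.86 × 0.0056 = $788.568816
Rookery CSD: ($206,615.86 − $65,800) × 0.02677 = $140,815.86 × 0.02677 = $3,769.6405722
Ashby County: $206,615.86 × 0.01277 = $2,638.4845322
City of Glenbar: ($206,615.86 − $65,800) × 0.00574 = $140,815.86 × 0.00574 = $808.2830364
Total = $8,004.9769568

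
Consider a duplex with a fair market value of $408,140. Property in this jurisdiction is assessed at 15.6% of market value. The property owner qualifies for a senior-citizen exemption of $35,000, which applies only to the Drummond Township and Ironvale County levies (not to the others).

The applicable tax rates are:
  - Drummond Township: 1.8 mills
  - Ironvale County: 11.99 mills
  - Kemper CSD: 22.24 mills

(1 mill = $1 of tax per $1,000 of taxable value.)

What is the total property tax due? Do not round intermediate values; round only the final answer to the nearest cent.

Assessed value = $408,140 × 0.156 = $63,669.84
Drummond Township: ($63,669.84 − $35,000) × 0.0018 = $28,669.84 × 0.0018 = $51.605712
Ironvale County: ($63,669.84 − $35,000) × 0.01199 = $28,669.84 × 0.01199 = $343.7513816
Kemper CSD: $63,669.84 × 0.02224 = $1,416.0172416
Total = $1,811.3743352

$1,811.37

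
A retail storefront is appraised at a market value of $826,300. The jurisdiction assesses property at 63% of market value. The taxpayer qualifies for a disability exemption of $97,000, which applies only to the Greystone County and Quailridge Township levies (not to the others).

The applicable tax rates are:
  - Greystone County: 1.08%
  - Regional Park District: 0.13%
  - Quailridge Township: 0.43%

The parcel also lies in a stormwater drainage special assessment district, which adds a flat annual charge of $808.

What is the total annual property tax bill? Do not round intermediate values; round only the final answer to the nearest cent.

Assessed value = $826,300 × 0.63 = $520,569
Greystone County: ($520,569 − $97,000) × 0.0108 = $423,569 × 0.0108 = $4,574.5452
Regional Park District: $520,569 × 0.0013 = $676.7397
Quailridge Township: ($520,569 − $97,000) × 0.0043 = $423,569 × 0.0043 = $1,821.3467
Levies subtotal = $7,072.6316
Total = $7,072.6316 + $808 = $7,880.6316

$7,880.63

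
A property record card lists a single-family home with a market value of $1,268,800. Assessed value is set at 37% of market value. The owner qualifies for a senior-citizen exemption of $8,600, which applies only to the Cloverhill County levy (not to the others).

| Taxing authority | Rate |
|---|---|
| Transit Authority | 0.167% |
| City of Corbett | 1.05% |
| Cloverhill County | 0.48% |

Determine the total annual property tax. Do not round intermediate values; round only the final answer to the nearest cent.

$7,925.39

Assessed value = $1,268,800 × 0.37 = $469,456
Transit Authority: $469,456 × 0.00167 = $783.99152
City of Corbett: $469,456 × 0.0105 = $4,929.288
Cloverhill County: ($469,456 − $8,600) × 0.0048 = $460,856 × 0.0048 = $2,212.1088
Total = $7,925.38832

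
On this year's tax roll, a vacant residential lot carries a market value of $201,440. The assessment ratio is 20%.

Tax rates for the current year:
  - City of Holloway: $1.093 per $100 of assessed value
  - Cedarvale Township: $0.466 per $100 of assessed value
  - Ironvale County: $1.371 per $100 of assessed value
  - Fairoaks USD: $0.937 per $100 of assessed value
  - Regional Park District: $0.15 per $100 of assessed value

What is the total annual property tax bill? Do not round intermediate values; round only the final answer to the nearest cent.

$1,618.37

Assessed value = $201,440 × 0.2 = $40,288
City of Holloway: $40,288 × 0.01093 = $440.34784
Cedarvale Township: $40,288 × 0.00466 = $187.74208
Ironvale County: $40,288 × 0.01371 = $552.34848
Fairoaks USD: $40,288 × 0.00937 = $377.49856
Regional Park District: $40,288 × 0.0015 = $60.432
Total = $440.34784 + $187.74208 + $552.34848 + $377.49856 + $60.432 = $1,618.36896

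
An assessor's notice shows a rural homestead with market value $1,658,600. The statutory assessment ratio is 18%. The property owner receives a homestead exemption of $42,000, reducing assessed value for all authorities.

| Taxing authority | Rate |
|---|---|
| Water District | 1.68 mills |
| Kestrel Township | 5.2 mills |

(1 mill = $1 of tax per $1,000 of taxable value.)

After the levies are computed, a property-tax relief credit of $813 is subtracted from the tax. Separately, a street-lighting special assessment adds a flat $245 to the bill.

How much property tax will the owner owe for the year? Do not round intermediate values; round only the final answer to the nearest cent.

Assessed value = $1,658,600 × 0.18 = $298,548
Taxable value = $298,548 − $42,000 = $256,548
Water District: $256,548 × 0.00168 = $431.00064
Kestrel Township: $256,548 × 0.0052 = $1,334.0496
Levies subtotal = $1,765.05024
After credit = $1,765.05024 − $813 = $952.05024
Total = $952.05024 + $245 = $1,197.05024

$1,197.05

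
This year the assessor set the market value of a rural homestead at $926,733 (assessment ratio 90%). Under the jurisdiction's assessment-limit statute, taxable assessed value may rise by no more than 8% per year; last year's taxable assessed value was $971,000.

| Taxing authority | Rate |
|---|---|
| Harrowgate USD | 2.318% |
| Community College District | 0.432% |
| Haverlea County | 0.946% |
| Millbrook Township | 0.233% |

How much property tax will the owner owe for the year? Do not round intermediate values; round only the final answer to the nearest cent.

$32,770.21

Uncapped assessed value = $926,733 × 0.9 = $834,059.7
Cap limit = $971,000 × 1.08 = $1,048,680
Taxable assessed value = min($834,059.7, $1,048,680) = $834,059.7 (cap does not bind)
Harrowgate USD: $834,059.7 × 0.02318 = $19,333.503846
Community College District: $834,059.7 × 0.00432 = $3,603.137904
Haverlea County: $834,059.7 × 0.00946 = $7,890.204762
Millbrook Township: $834,059.7 × 0.00233 = $1,943.359101
Total = $32,770.205613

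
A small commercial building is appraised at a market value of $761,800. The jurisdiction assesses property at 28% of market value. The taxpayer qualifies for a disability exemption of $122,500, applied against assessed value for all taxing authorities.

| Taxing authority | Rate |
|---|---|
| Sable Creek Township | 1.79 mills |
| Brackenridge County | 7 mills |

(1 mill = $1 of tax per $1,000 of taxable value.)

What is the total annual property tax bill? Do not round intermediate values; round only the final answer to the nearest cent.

Assessed value = $761,800 × 0.28 = $213,304
Taxable value = $213,304 − $122,500 = $90,804
Sable Creek Township: $90,804 × 0.00179 = $162.53916
Brackenridge County: $90,804 × 0.007 = $635.628
Total = $162.53916 + $635.628 = $798.16716

$798.17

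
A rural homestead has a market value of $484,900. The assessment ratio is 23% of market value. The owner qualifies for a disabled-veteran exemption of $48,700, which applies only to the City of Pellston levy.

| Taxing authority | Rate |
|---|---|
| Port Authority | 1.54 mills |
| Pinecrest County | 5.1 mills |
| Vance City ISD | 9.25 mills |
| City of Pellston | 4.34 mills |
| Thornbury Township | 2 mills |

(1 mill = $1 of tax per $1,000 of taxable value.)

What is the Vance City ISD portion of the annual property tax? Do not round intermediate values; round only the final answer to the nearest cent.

$1,031.62

Assessed value = $484,900 × 0.23 = $111,527
Vance City ISD taxable value = $111,527 (exemption does not apply)
Vance City ISD levy = $111,527 × 0.00925 = $1,031.62475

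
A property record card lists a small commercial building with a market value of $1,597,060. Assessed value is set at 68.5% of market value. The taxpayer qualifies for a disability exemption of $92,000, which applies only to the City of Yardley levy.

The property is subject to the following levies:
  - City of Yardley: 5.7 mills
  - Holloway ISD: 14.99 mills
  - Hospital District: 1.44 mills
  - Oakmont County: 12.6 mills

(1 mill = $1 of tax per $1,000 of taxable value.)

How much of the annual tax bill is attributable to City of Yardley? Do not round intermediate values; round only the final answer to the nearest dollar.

Assessed value = $1,597,060 × 0.685 = $1,093,986.1
City of Yardley taxable value = $1,093,986.1 − $92,000 = $1,001,986.1
City of Yardley levy = $1,001,986.1 × 0.0057 = $5,711.32077

$5,711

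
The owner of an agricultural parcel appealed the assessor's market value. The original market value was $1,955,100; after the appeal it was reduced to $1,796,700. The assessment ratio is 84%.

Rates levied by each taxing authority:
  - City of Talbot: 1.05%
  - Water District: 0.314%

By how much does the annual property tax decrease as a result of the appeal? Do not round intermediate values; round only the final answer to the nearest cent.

Old assessed value = $1,955,100 × 0.84 = $1,642,284
New assessed value = $1,796,700 × 0.84 = $1,509,228
Combined rate = 0.0105 + 0.00314 = 0.01364
Old tax = $1,642,284 × 0.01364 = $22,400.75376
New tax = $1,509,228 × 0.01364 = $20,585.86992
Reduction = $22,400.75376 − $20,585.86992 = $1,814.88384

$1,814.88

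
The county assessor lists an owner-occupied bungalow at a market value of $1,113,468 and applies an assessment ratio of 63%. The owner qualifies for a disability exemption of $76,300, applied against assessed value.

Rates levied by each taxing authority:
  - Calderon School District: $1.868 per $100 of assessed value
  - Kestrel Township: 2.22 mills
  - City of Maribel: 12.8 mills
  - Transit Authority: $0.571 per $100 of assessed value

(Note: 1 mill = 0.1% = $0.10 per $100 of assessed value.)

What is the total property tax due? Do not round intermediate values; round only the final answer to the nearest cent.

$24,638.53

Assessed value = $1,113,468 × 0.63 = $701,484.84
Taxable value = $701,484.84 − $76,300 = $625,184.84
Calderon School District: $625,184.84 × 0.01868 = $11,678.4528112
Kestrel Township: $625,184.84 × 0.00222 = $1,387.9103448
City of Maribel: $625,184.84 × 0.0128 = $8,002.365952
Transit Authority: $625,184.84 × 0.00571 = $3,569.8054364
Total = $24,638.5345444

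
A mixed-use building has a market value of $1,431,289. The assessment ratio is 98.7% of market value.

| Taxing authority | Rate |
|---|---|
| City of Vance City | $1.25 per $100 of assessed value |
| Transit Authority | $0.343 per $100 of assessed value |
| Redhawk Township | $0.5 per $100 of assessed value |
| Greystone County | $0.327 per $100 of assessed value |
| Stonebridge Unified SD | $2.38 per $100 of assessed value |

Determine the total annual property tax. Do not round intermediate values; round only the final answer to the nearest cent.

Assessed value = $1,431,289 × 0.987 = $1,412,682.243
City of Vance City: $1,412,682.243 × 0.0125 = $17,658.5280375
Transit Authority: $1,412,682.243 × 0.00343 = $4,845.50009349
Redhawk Township: $1,412,682.243 × 0.005 = $7,063.411215
Greystone County: $1,412,682.243 × 0.00327 = $4,619.47093461
Stonebridge Unified SD: $1,412,682.243 × 0.0238 = $33,621.8373834
Total = $17,658.5280375 + $4,845.50009349 + $7,063.411215 + $4,619.47093461 + $33,621.8373834 = $67,808.747664

$67,808.75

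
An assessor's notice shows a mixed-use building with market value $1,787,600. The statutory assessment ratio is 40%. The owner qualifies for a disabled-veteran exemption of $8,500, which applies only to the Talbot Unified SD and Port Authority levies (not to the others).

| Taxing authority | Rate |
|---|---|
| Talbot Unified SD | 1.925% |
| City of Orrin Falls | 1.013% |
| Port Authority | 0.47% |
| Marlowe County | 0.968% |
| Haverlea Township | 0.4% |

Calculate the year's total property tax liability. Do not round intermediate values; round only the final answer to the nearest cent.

$33,946.74

Assessed value = $1,787,600 × 0.4 = $715,040
Talbot Unified SD: ($715,040 − $8,500) × 0.01925 = $706,540 × 0.01925 = $13,600.895
City of Orrin Falls: $715,040 × 0.01013 = $7,243.3552
Port Authority: ($715,040 − $8,500) × 0.0047 = $706,540 × 0.0047 = $3,320.738
Marlowe County: $715,040 × 0.00968 = $6,921.5872
Haverlea Township: $715,040 × 0.004 = $2,860.16
Total = $33,946.7354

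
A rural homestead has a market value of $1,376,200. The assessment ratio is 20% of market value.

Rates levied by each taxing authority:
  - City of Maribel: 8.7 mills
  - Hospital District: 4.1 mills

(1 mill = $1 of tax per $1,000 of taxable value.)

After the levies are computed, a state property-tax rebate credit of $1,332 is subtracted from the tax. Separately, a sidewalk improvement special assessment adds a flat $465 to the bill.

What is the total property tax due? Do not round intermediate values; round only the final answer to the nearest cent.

$2,656.07

Assessed value = $1,376,200 × 0.2 = $275,240
City of Maribel: $275,240 × 0.0087 = $2,394.588
Hospital District: $275,240 × 0.0041 = $1,128.484
Levies subtotal = $3,523.072
After credit = $3,523.072 − $1,332 = $2,191.072
Total = $2,191.072 + $465 = $2,656.072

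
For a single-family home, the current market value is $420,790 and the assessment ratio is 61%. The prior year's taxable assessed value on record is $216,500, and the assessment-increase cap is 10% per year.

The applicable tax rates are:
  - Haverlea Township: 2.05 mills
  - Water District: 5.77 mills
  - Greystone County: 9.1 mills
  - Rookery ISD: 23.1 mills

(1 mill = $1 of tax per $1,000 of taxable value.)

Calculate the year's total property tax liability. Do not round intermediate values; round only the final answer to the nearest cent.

Uncapped assessed value = $420,790 × 0.61 = $256,681.9
Cap limit = $216,500 × 1.1 = $238,150
Taxable assessed value = min($256,681.9, $238,150) = $238,150 (cap binds)
Haverlea Township: $238,150 × 0.00205 = $488.2075
Water District: $238,150 × 0.00577 = $1,374.1255
Greystone County: $238,150 × 0.0091 = $2,167.165
Rookery ISD: $238,150 × 0.0231 = $5,501.265
Total = $9,530.763

$9,530.76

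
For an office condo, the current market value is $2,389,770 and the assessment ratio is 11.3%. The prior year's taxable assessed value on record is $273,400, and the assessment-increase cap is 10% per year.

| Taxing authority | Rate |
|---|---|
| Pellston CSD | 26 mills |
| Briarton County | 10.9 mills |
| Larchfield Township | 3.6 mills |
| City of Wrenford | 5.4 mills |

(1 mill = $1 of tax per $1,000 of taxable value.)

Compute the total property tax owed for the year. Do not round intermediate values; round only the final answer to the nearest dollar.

$12,395

Uncapped assessed value = $2,389,770 × 0.113 = $270,044.01
Cap limit = $273,400 × 1.1 = $300,740
Taxable assessed value = min($270,044.01, $300,740) = $270,044.01 (cap does not bind)
Pellston CSD: $270,044.01 × 0.026 = $7,021.14426
Briarton County: $270,044.01 × 0.0109 = $2,943.479709
Larchfield Township: $270,044.01 × 0.0036 = $972.158436
City of Wrenford: $270,044.01 × 0.0054 = $1,458.237654
Total = $12,395.020059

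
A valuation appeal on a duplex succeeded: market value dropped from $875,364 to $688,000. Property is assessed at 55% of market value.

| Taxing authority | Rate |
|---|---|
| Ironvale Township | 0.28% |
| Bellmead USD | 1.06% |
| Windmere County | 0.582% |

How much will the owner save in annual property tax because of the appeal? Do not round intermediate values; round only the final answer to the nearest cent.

$1,980.62

Old assessed value = $875,364 × 0.55 = $481,450.2
New assessed value = $688,000 × 0.55 = $378,400
Combined rate = 0.0028 + 0.0106 + 0.00582 = 0.01922
Old tax = $481,450.2 × 0.01922 = $9,253.472844
New tax = $378,400 × 0.01922 = $7,272.848
Reduction = $9,253.472844 − $7,272.848 = $1,980.624844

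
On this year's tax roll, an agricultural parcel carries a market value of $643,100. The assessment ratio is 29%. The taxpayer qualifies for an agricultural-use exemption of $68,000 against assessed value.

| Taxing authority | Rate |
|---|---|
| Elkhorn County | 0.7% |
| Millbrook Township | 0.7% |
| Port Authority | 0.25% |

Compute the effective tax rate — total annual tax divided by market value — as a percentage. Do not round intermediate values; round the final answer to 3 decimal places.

Assessed value = $643,100 × 0.29 = $186,499
Taxable value = $186,499 − $68,000 = $118,499
Elkhorn County: $118,499 × 0.007 = $829.493
Millbrook Township: $118,499 × 0.007 = $829.493
Port Authority: $118,499 × 0.0025 = $296.2475
Total tax = $1,955.2335
Effective rate = $1,955.2335 ÷ $643,100 = 0.304% of market value

0.304%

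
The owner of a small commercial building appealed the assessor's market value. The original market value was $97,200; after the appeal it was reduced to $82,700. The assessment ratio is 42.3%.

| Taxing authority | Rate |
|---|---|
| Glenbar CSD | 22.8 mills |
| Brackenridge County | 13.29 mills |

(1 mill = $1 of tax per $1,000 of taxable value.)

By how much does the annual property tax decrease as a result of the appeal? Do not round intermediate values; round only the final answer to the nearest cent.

Old assessed value = $97,200 × 0.423 = $41,115.6
New assessed value = $82,700 × 0.423 = $34,982.1
Combined rate = 0.0228 + 0.01329 = 0.03609
Old tax = $41,115.6 × 0.03609 = $1,483.862004
New tax = $34,982.1 × 0.03609 = $1,262.503989
Reduction = $1,483.862004 − $1,262.503989 = $221.358015

$221.36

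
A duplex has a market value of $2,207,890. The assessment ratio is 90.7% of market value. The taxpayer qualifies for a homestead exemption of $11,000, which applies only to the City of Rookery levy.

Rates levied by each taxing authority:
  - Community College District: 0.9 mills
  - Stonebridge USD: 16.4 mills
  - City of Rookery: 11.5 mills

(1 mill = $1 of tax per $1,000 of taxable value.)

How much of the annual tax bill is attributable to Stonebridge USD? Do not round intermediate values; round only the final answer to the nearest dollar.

Assessed value = $2,207,890 × 0.907 = $2,002,556.23
Stonebridge USD taxable value = $2,002,556.23 (exemption does not apply)
Stonebridge USD levy = $2,002,556.23 × 0.0164 = $32,841.922172

$32,842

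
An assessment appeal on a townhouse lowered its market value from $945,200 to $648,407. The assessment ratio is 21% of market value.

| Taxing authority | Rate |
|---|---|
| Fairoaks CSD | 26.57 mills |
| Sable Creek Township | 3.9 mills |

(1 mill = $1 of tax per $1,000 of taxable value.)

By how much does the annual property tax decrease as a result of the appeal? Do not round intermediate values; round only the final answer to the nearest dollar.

$1,899

Old assessed value = $945,200 × 0.21 = $198,492
New assessed value = $648,407 × 0.21 = $136,165.47
Combined rate = 0.02657 + 0.0039 = 0.03047
Old tax = $198,492 × 0.03047 = $6,048.05124
New tax = $136,165.47 × 0.03047 = $4,148.9618709
Reduction = $6,048.05124 − $4,148.9618709 = $1,899.0893691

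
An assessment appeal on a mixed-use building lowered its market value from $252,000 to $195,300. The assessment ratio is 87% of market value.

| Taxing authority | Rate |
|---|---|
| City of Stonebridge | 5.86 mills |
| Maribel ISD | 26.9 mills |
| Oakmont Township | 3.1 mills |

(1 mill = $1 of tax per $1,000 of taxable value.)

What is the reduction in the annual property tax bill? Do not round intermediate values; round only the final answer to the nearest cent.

$1,768.94

Old assessed value = $252,000 × 0.87 = $219,240
New assessed value = $195,300 × 0.87 = $169,911
Combined rate = 0.00586 + 0.0269 + 0.0031 = 0.03586
Old tax = $219,240 × 0.03586 = $7,861.9464
New tax = $169,911 × 0.03586 = $6,093.00846
Reduction = $7,861.9464 − $6,093.00846 = $1,768.93794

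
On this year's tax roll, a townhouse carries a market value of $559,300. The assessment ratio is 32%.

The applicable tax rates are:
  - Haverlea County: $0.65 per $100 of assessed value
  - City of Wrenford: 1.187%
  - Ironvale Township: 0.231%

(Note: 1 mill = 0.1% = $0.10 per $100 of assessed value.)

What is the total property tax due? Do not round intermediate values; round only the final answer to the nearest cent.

Assessed value = $559,300 × 0.32 = $178,976
Haverlea County: $178,976 × 0.0065 = $1,163.344
City of Wrenford: $178,976 × 0.01187 = $2,124.44512
Ironvale Township: $178,976 × 0.00231 = $413.43456
Total = $3,701.22368

$3,701.22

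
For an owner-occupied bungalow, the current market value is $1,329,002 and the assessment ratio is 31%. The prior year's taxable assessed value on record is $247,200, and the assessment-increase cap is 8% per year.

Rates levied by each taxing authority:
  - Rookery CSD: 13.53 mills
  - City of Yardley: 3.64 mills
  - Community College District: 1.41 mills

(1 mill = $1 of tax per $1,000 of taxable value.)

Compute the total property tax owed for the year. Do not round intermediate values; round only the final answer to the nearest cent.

Uncapped assessed value = $1,329,002 × 0.31 = $411,990.62
Cap limit = $247,200 × 1.08 = $266,976
Taxable assessed value = min($411,990.62, $266,976) = $266,976 (cap binds)
Rookery CSD: $266,976 × 0.01353 = $3,612.18528
City of Yardley: $266,976 × 0.00364 = $971.79264
Community College District: $266,976 × 0.00141 = $376.43616
Total = $4,960.41408

$4,960.41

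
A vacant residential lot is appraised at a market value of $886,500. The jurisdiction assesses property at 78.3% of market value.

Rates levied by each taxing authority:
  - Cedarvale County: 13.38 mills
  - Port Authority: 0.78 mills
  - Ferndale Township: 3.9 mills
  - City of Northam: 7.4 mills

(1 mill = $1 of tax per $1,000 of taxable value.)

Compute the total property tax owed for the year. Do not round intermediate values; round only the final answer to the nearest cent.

$17,672.54

Assessed value = $886,500 × 0.783 = $694,129.5
Cedarvale County: $694,129.5 × 0.01338 = $9,287.45271
Port Authority: $694,129.5 × 0.00078 = $541.42101
Ferndale Township: $694,129.5 × 0.0039 = $2,707.10505
City of Northam: $694,129.5 × 0.0074 = $5,136.5583
Total = $9,287.45271 + $541.42101 + $2,707.10505 + $5,136.5583 = $17,672.53707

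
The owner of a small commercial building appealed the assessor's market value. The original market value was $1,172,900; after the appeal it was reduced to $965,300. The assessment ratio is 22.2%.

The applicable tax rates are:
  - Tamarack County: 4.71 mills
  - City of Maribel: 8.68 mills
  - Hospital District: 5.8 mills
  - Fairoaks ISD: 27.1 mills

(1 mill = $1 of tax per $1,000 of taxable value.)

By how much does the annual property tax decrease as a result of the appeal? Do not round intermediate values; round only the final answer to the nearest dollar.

Old assessed value = $1,172,900 × 0.222 = $260,383.8
New assessed value = $965,300 × 0.222 = $214,296.6
Combined rate = 0.00471 + 0.00868 + 0.0058 + 0.0271 = 0.04629
Old tax = $260,383.8 × 0.04629 = $12,053.166102
New tax = $214,296.6 × 0.04629 = $9,919.789614
Reduction = $12,053.166102 − $9,919.789614 = $2,133.376488

$2,133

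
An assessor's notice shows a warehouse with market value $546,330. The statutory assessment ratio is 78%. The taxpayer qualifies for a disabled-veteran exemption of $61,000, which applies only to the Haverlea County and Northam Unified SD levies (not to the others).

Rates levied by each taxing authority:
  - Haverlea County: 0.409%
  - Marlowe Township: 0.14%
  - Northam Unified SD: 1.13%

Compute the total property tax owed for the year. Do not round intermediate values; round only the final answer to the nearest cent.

Assessed value = $546,330 × 0.78 = $426,137.4
Haverlea County: ($426,137.4 − $61,000) × 0.00409 = $365,137.4 × 0.00409 = $1,493.411966
Marlowe Township: $426,137.4 × 0.0014 = $596.59236
Northam Unified SD: ($426,137.4 − $61,000) × 0.0113 = $365,137.4 × 0.0113 = $4,126.05262
Total = $6,216.056946

$6,216.06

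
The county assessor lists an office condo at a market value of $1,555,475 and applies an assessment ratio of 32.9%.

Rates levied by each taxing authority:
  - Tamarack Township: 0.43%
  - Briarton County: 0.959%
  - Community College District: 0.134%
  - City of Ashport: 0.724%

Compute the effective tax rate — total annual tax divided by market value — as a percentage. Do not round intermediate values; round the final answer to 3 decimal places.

Assessed value = $1,555,475 × 0.329 = $511,751.275
Tamarack Township: $511,751.275 × 0.0043 = $2,200.5304825
Briarton County: $511,751.275 × 0.00959 = $4,907.69472725
Community College District: $511,751.275 × 0.00134 = $685.7467085
City of Ashport: $511,751.275 × 0.00724 = $3,705.079231
Total tax = $11,499.05114925
Effective rate = $11,499.05114925 ÷ $1,555,475 = 0.739% of market value

0.739%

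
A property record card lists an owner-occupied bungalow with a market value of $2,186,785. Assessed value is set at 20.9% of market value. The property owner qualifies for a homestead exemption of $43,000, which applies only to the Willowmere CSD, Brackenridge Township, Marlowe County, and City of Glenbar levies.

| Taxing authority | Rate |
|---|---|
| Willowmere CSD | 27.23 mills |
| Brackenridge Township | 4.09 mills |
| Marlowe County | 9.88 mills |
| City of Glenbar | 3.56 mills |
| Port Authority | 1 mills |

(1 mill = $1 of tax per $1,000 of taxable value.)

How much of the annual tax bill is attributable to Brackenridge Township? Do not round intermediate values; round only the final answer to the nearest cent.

$1,693.42

Assessed value = $2,186,785 × 0.209 = $457,038.065
Brackenridge Township taxable value = $457,038.065 − $43,000 = $414,038.065
Brackenridge Township levy = $414,038.065 × 0.00409 = $1,693.41568585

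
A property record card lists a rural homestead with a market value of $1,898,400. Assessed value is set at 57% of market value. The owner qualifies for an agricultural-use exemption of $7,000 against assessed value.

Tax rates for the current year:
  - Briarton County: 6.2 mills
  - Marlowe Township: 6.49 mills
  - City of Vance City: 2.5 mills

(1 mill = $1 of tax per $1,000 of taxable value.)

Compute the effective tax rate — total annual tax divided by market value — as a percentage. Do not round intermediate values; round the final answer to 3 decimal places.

Assessed value = $1,898,400 × 0.57 = $1,082,088
Taxable value = $1,082,088 − $7,000 = $1,075,088
Briarton County: $1,075,088 × 0.0062 = $6,665.5456
Marlowe Township: $1,075,088 × 0.00649 = $6,977.32112
City of Vance City: $1,075,088 × 0.0025 = $2,687.72
Total tax = $16,330.58672
Effective rate = $16,330.58672 ÷ $1,898,400 = 0.860% of market value

0.860%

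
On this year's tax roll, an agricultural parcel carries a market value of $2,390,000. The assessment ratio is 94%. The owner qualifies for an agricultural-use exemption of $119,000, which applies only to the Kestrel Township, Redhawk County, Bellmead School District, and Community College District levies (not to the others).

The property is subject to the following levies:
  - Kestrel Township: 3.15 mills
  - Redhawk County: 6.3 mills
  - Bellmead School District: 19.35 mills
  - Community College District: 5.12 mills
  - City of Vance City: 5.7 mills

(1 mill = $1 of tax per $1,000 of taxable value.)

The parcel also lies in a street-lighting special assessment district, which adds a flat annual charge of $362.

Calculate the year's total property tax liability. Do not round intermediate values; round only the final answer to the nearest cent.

$85,335.81

Assessed value = $2,390,000 × 0.94 = $2,246,600
Kestrel Township: ($2,246,600 − $119,000) × 0.00315 = $2,127,600 × 0.00315 = $6,701.94
Redhawk County: ($2,246,600 − $119,000) × 0.0063 = $2,127,600 × 0.0063 = $13,403.88
Bellmead School District: ($2,246,600 − $119,000) × 0.01935 = $2,127,600 × 0.01935 = $41,169.06
Community College District: ($2,246,600 − $119,000) × 0.00512 = $2,127,600 × 0.00512 = $10,893.312
City of Vance City: $2,246,600 × 0.0057 = $12,805.62
Levies subtotal = $84,973.812
Total = $84,973.812 + $362 = $85,335.812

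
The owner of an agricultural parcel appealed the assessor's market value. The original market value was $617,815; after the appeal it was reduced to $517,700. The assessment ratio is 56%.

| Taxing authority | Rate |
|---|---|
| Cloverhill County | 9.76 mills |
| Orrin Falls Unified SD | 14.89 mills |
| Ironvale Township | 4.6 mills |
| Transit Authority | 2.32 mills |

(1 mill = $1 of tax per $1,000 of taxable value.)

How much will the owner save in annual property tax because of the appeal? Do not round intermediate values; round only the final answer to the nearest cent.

$1,769.95

Old assessed value = $617,815 × 0.56 = $345,976.4
New assessed value = $517,700 × 0.56 = $289,912
Combined rate = 0.00976 + 0.01489 + 0.0046 + 0.00232 = 0.03157
Old tax = $345,976.4 × 0.03157 = $10,922.474948
New tax = $289,912 × 0.03157 = $9,152.52184
Reduction = $10,922.474948 − $9,152.52184 = $1,769.953108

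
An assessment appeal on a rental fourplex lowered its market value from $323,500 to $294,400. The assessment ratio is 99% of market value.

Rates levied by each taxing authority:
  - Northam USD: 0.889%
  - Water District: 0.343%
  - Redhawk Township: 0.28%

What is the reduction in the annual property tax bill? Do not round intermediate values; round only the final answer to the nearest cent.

Old assessed value = $323,500 × 0.99 = $320,265
New assessed value = $294,400 × 0.99 = $291,456
Combined rate = 0.00889 + 0.00343 + 0.0028 = 0.01512
Old tax = $320,265 × 0.01512 = $4,842.4068
New tax = $291,456 × 0.01512 = $4,406.81472
Reduction = $4,842.4068 − $4,406.81472 = $435.59208

$435.59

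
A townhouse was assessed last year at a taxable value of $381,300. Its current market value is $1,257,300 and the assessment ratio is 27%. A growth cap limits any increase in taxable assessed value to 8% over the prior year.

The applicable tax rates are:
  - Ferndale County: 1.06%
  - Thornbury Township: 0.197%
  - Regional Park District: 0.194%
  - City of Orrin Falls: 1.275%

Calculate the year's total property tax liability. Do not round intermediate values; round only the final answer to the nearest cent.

Uncapped assessed value = $1,257,300 × 0.27 = $339,471
Cap limit = $381,300 × 1.08 = $411,804
Taxable assessed value = min($339,471, $411,804) = $339,471 (cap does not bind)
Ferndale County: $339,471 × 0.0106 = $3,598.3926
Thornbury Township: $339,471 × 0.00197 = $668.75787
Regional Park District: $339,471 × 0.00194 = $658.57374
City of Orrin Falls: $339,471 × 0.01275 = $4,328.25525
Total = $9,253.97946

$9,253.98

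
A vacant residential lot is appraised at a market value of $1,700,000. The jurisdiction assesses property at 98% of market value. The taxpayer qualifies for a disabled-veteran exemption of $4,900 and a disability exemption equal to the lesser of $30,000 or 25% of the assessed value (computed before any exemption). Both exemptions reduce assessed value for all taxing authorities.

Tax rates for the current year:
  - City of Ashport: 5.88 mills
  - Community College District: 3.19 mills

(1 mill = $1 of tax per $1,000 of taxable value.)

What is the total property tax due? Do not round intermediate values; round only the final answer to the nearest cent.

Assessed value = $1,700,000 × 0.98 = $1,666,000
Disability exemption = min($30,000, 25% × $1,666,000) = min($30,000, $416,500) = $30,000 (dollar cap binds)
Taxable value = $1,666,000 − $4,900 − $30,000 = $1,631,100
City of Ashport: $1,631,100 × 0.00588 = $9,590.868
Community College District: $1,631,100 × 0.00319 = $5,203.209
Total = $14,794.077

$14,794.08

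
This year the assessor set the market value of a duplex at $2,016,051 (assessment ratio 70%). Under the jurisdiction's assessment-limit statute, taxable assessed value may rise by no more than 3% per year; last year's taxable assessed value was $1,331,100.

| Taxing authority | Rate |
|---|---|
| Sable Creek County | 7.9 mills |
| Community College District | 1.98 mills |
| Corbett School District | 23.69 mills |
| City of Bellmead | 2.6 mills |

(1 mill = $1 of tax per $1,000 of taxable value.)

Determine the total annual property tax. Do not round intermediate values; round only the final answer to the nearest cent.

$49,590.26

Uncapped assessed value = $2,016,051 × 0.7 = $1,411,235.7
Cap limit = $1,331,100 × 1.03 = $1,371,033
Taxable assessed value = min($1,411,235.7, $1,371,033) = $1,371,033 (cap binds)
Sable Creek County: $1,371,033 × 0.0079 = $10,831.1607
Community College District: $1,371,033 × 0.00198 = $2,714.64534
Corbett School District: $1,371,033 × 0.02369 = $32,479.77177
City of Bellmead: $1,371,033 × 0.0026 = $3,564.6858
Total = $49,590.26361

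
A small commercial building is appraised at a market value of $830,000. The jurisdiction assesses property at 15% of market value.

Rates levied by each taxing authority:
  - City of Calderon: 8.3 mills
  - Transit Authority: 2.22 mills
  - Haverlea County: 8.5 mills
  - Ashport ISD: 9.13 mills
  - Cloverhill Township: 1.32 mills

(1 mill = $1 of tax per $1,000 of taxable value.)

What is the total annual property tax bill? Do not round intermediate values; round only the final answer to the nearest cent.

Assessed value = $830,000 × 0.15 = $124,500
City of Calderon: $124,500 × 0.0083 = $1,033.35
Transit Authority: $124,500 × 0.00222 = $276.39
Haverlea County: $124,500 × 0.0085 = $1,058.25
Ashport ISD: $124,500 × 0.00913 = $1,136.685
Cloverhill Township: $124,500 × 0.00132 = $164.34
Total = $1,033.35 + $276.39 + $1,058.25 + $1,136.685 + $164.34 = $3,669.015

$3,669.02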